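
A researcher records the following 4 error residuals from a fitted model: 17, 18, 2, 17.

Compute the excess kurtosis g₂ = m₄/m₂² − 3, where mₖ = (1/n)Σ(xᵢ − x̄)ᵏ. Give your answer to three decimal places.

-0.676

x̄ = 13.5000
Σ(xᵢ − x̄)² = 177.0000 ⇒ m₂ = 44.25000
Σ(xᵢ − x̄)⁴ = 18200.2500 ⇒ m₄ = 4550.06250
m₂² = 1958.06250
g₂ = m₄/m₂² − 3 = 2.32376 − 3 ≈ -0.676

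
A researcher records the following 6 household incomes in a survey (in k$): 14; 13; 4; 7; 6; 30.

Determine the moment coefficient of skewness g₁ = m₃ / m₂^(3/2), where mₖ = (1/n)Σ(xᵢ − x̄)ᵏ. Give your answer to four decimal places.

x̄ = (14 + 13 + 4 + 7 + 6 + 30) / 6 = 12.3333
deviations (xᵢ − x̄): 1.6667, 0.6667, -8.3333, -5.3333, -6.3333, 17.6667
Σ(xᵢ − x̄)² = 453.3333 ⇒ m₂ = 453.3333/6 = 75.55556
Σ(xᵢ − x̄)³ = 4534.4444 ⇒ m₃ = 4534.4444/6 = 755.74074
m₂^(3/2) = 75.55556^(1.5) = 656.74928
g₁ = m₃ / m₂^(3/2) = 755.74074 / 656.74928 ≈ 1.1507

1.1507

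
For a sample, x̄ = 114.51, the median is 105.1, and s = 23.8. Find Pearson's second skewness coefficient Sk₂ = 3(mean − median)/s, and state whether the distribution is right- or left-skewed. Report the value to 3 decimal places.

1.186, right-skewed

Sk₂ = 3(114.51 − 105.1) / 23.8 = 3 × 9.4100 / 23.8
    = 28.2300 / 23.8 ≈ 1.186
Sk₂ > 0 ⇒ mean > median ⇒ right-skewed (positive skew).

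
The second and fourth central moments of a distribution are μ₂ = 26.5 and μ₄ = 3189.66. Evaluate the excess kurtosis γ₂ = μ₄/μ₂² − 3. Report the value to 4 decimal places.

μ₂² = 26.5² = 702.25000
μ₄/μ₂² = 3189.66 / 702.25000 = 4.54206
γ₂ = 4.54206 − 3 ≈ 1.5421

1.5421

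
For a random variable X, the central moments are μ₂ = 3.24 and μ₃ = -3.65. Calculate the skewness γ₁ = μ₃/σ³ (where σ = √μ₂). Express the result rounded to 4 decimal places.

σ = √μ₂ = √3.24 = 1.80000
σ³ = μ₂^(3/2) = 5.83200
γ₁ = μ₃/σ³ = -3.65 / 5.83200 ≈ -0.6259

-0.6259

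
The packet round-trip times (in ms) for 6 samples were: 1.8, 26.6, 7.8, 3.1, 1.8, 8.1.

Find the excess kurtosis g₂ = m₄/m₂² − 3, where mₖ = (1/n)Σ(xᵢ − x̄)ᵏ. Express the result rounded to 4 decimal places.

0.5685

x̄ = 8.2000
Σ(xᵢ − x̄)² = 446.6600 ⇒ m₂ = 74.44333
Σ(xᵢ − x̄)⁴ = 118654.8626 ⇒ m₄ = 19775.81043
m₂² = 5541.80988
g₂ = m₄/m₂² − 3 = 3.56848 − 3 ≈ 0.5685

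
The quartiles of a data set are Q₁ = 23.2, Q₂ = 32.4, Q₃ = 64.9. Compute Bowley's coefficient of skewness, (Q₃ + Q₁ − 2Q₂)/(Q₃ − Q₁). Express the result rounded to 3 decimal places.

0.559

numerator: Q₃ + Q₁ − 2Q₂ = 64.9 + 23.2 − 2×32.4 = 23.3000
denominator: Q₃ − Q₁ = 64.9 − 23.2 = 41.7000
Bowley skewness = 23.3000 / 41.7000 ≈ 0.559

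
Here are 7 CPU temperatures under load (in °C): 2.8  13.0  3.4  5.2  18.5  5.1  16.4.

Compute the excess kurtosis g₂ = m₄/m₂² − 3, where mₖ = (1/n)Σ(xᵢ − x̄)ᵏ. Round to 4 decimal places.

-1.5808

x̄ = 9.2000
Σ(xᵢ − x̄)² = 260.1800 ⇒ m₂ = 37.16857
Σ(xᵢ − x̄)⁴ = 13724.3666 ⇒ m₄ = 1960.62380
m₂² = 1381.50270
g₂ = m₄/m₂² − 3 = 1.41920 − 3 ≈ -1.5808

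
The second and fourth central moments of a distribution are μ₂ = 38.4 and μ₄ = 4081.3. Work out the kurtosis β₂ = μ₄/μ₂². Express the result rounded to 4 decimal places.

2.7678

μ₂² = 38.4² = 1474.56000
μ₄/μ₂² = 4081.3 / 1474.56000 = 2.76781
β₂ ≈ 2.7678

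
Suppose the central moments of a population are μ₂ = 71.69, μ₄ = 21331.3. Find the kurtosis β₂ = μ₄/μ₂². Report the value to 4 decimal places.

μ₂² = 71.69² = 5139.45610
μ₄/μ₂² = 21331.3 / 5139.45610 = 4.15050
β₂ ≈ 4.1505

4.1505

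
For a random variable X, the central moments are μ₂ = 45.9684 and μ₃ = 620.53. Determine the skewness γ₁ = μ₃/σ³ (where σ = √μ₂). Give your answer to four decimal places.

1.9910

σ = √μ₂ = √45.9684 = 6.78000
σ³ = μ₂^(3/2) = 311.66575
γ₁ = μ₃/σ³ = 620.53 / 311.66575 ≈ 1.9910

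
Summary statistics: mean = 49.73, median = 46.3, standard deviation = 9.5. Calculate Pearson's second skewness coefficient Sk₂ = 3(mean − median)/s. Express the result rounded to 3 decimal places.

1.083

Sk₂ = 3(49.73 − 46.3) / 9.5 = 3 × 3.4300 / 9.5
    = 10.2900 / 9.5 ≈ 1.083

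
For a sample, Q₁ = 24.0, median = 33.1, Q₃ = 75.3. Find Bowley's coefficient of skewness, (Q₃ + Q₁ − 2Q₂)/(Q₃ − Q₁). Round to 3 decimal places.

numerator: Q₃ + Q₁ − 2Q₂ = 75.3 + 24.0 − 2×33.1 = 33.1000
denominator: Q₃ − Q₁ = 75.3 − 24.0 = 51.3000
Bowley skewness = 33.1000 / 51.3000 ≈ 0.645

0.645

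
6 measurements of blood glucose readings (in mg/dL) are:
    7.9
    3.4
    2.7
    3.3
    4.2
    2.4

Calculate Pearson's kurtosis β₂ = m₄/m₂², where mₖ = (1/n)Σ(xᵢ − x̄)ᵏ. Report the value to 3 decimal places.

x̄ = 3.9833
Σ(xᵢ − x̄)² = 20.3483 ⇒ m₂ = 3.39139
Σ(xᵢ − x̄)⁴ = 244.6573 ⇒ m₄ = 40.77622
m₂² = 11.50152
β₂ = m₄/m₂² = 40.77622 / 11.50152 ≈ 3.545

3.545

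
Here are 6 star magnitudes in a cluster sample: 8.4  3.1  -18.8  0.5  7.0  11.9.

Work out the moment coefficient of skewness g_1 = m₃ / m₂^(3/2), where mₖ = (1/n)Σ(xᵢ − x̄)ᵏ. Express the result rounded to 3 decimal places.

-1.279

x̄ = (8.4 + 3.1 - 18.8 + 0.5 + 7.0 + 11.9) / 6 = 2.0167
deviations (xᵢ − x̄): 6.3833, 1.0833, -20.8167, -1.5167, 4.9833, 9.8833
Σ(xᵢ − x̄)² = 600.0683 ⇒ m₂ = 600.0683/6 = 100.01139
Σ(xᵢ − x̄)³ = -7673.5164 ⇒ m₃ = -7673.5164/6 = -1278.91941
m₂^(3/2) = 100.01139^(1.5) = 1000.17084
g_1 = m₃ / m₂^(3/2) = -1278.91941 / 1000.17084 ≈ -1.279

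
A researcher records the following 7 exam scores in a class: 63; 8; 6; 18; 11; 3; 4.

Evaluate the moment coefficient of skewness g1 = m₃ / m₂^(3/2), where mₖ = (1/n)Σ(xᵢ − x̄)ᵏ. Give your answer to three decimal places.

x̄ = (63 + 8 + 6 + 18 + 11 + 3 + 4) / 7 = 16.1429
deviations (xᵢ − x̄): 46.8571, -8.1429, -10.1429, 1.8571, -5.1429, -13.1429, -12.1429
Σ(xᵢ − x̄)² = 2714.8571 ⇒ m₂ = 2714.8571/7 = 387.83673
Σ(xᵢ − x̄)³ = 97105.4694 ⇒ m₃ = 97105.4694/7 = 13872.20991
m₂^(3/2) = 387.83673^(1.5) = 7637.89023
g1 = m₃ / m₂^(3/2) = 13872.20991 / 7637.89023 ≈ 1.816

1.816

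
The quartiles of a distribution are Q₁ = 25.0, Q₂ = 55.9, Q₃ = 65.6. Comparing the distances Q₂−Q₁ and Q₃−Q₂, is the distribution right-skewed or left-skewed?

left-skewed

Q₂ − Q₁ = 30.9;  Q₃ − Q₂ = 9.7
Q₂ − Q₁ > Q₃ − Q₂ ⇒ the lower half is more spread out ⇒ left-skewed.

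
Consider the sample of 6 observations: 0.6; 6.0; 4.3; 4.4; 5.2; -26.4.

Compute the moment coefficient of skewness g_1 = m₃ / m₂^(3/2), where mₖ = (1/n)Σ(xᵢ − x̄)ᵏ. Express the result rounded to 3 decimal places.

x̄ = (0.6 + 6.0 + 4.3 + 4.4 + 5.2 - 26.4) / 6 = -0.9833
deviations (xᵢ − x̄): 1.5833, 6.9833, 5.2833, 5.3833, 6.1833, -25.4167
Σ(xᵢ − x̄)² = 792.4083 ⇒ m₂ = 792.4083/6 = 132.06806
Σ(xᵢ − x̄)³ = -15534.9194 ⇒ m₃ = -15534.9194/6 = -2589.15324
m₂^(3/2) = 132.06806^(1.5) = 1517.73754
g_1 = m₃ / m₂^(3/2) = -2589.15324 / 1517.73754 ≈ -1.706

-1.706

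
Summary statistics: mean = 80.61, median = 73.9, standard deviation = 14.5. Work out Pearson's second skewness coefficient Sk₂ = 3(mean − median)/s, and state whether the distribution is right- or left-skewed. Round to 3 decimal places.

1.388, right-skewed

Sk₂ = 3(80.61 − 73.9) / 14.5 = 3 × 6.7100 / 14.5
    = 20.1300 / 14.5 ≈ 1.388
Sk₂ > 0 ⇒ mean > median ⇒ right-skewed (positive skew).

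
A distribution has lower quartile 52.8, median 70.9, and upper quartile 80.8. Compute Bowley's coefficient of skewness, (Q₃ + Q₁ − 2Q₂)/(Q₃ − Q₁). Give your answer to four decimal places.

numerator: Q₃ + Q₁ − 2Q₂ = 80.8 + 52.8 − 2×70.9 = -8.2000
denominator: Q₃ − Q₁ = 80.8 − 52.8 = 28.0000
Bowley skewness = -8.2000 / 28.0000 ≈ -0.2929

-0.2929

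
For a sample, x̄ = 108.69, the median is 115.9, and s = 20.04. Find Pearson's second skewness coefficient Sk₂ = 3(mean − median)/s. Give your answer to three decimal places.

-1.079

Sk₂ = 3(108.69 − 115.9) / 20.04 = 3 × -7.2100 / 20.04
    = -21.6300 / 20.04 ≈ -1.079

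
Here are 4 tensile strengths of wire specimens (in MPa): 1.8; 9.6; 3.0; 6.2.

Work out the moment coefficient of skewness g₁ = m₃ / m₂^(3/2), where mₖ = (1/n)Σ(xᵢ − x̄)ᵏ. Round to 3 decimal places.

x̄ = (1.8 + 9.6 + 3.0 + 6.2) / 4 = 5.1500
deviations (xᵢ − x̄): -3.3500, 4.4500, -2.1500, 1.0500
Σ(xᵢ − x̄)² = 36.7500 ⇒ m₂ = 36.7500/4 = 9.18750
Σ(xᵢ − x̄)³ = 41.7450 ⇒ m₃ = 41.7450/4 = 10.43625
m₂^(3/2) = 9.18750^(1.5) = 27.84813
g₁ = m₃ / m₂^(3/2) = 10.43625 / 27.84813 ≈ 0.375

0.375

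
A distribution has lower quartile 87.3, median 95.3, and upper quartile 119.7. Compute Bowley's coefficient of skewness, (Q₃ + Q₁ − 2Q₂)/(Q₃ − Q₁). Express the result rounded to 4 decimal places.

numerator: Q₃ + Q₁ − 2Q₂ = 119.7 + 87.3 − 2×95.3 = 16.4000
denominator: Q₃ − Q₁ = 119.7 − 87.3 = 32.4000
Bowley skewness = 16.4000 / 32.4000 ≈ 0.5062

0.5062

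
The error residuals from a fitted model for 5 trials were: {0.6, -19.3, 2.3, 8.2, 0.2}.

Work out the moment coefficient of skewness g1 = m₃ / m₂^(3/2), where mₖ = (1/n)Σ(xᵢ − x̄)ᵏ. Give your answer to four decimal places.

x̄ = (0.6 - 19.3 + 2.3 + 8.2 + 0.2) / 5 = -1.6000
deviations (xᵢ − x̄): 2.2000, -17.7000, 3.9000, 9.8000, 1.8000
Σ(xᵢ − x̄)² = 432.6200 ⇒ m₂ = 432.6200/5 = 86.52400
Σ(xᵢ − x̄)³ = -4528.2420 ⇒ m₃ = -4528.2420/5 = -905.64840
m₂^(3/2) = 86.52400^(1.5) = 804.83135
g1 = m₃ / m₂^(3/2) = -905.64840 / 804.83135 ≈ -1.1253

-1.1253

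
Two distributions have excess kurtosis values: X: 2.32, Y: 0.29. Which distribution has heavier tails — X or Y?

Higher excess kurtosis ⇒ heavier tails relative to the normal distribution.
2.32 vs 0.29: the larger is 2.32, so X has heavier tails.

X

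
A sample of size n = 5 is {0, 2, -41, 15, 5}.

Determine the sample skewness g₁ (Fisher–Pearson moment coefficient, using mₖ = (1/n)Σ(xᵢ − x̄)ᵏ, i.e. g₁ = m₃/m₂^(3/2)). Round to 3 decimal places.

x̄ = (0 + 2 - 41 + 15 + 5) / 5 = -3.8000
deviations (xᵢ − x̄): 3.8000, 5.8000, -37.2000, 18.8000, 8.8000
Σ(xᵢ − x̄)² = 1862.8000 ⇒ m₂ = 1862.8000/5 = 372.56000
Σ(xᵢ − x̄)³ = -43902.7200 ⇒ m₃ = -43902.7200/5 = -8780.54400
m₂^(3/2) = 372.56000^(1.5) = 7191.08360
g₁ = m₃ / m₂^(3/2) = -8780.54400 / 7191.08360 ≈ -1.221

-1.221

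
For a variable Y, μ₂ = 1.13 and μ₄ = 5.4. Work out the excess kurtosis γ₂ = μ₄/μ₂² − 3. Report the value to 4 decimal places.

1.2290

μ₂² = 1.13² = 1.27690
μ₄/μ₂² = 5.4 / 1.27690 = 4.22899
γ₂ = 4.22899 − 3 ≈ 1.2290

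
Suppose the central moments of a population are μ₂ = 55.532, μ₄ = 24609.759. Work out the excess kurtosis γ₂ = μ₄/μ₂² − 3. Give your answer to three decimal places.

4.980

μ₂² = 55.532² = 3083.80302
μ₄/μ₂² = 24609.759 / 3083.80302 = 7.98033
γ₂ = 7.98033 − 3 ≈ 4.980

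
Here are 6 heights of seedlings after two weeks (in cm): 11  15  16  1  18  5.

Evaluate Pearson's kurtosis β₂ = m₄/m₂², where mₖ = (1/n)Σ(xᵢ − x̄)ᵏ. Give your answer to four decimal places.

x̄ = 11.0000
Σ(xᵢ − x̄)² = 226.0000 ⇒ m₂ = 37.66667
Σ(xᵢ − x̄)⁴ = 14578.0000 ⇒ m₄ = 2429.66667
m₂² = 1418.77778
β₂ = m₄/m₂² = 2429.66667 / 1418.77778 ≈ 1.7125

1.7125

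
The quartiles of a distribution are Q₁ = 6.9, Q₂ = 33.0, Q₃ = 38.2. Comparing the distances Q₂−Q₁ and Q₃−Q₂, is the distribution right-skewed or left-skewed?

left-skewed

Q₂ − Q₁ = 26.1;  Q₃ − Q₂ = 5.2
Q₂ − Q₁ > Q₃ − Q₂ ⇒ the lower half is more spread out ⇒ left-skewed.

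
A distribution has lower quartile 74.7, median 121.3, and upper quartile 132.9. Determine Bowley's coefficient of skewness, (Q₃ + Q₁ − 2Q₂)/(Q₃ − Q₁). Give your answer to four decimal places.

-0.6014

numerator: Q₃ + Q₁ − 2Q₂ = 132.9 + 74.7 − 2×121.3 = -35.0000
denominator: Q₃ − Q₁ = 132.9 − 74.7 = 58.2000
Bowley skewness = -35.0000 / 58.2000 ≈ -0.6014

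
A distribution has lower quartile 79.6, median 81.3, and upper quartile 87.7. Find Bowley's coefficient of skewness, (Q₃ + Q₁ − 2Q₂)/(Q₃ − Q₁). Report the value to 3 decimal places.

numerator: Q₃ + Q₁ − 2Q₂ = 87.7 + 79.6 − 2×81.3 = 4.7000
denominator: Q₃ − Q₁ = 87.7 − 79.6 = 8.1000
Bowley skewness = 4.7000 / 8.1000 ≈ 0.580

0.580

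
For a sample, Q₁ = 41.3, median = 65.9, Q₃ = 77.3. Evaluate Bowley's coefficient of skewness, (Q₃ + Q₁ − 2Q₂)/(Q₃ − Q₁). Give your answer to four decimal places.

-0.3667

numerator: Q₃ + Q₁ − 2Q₂ = 77.3 + 41.3 − 2×65.9 = -13.2000
denominator: Q₃ − Q₁ = 77.3 − 41.3 = 36.0000
Bowley skewness = -13.2000 / 36.0000 ≈ -0.3667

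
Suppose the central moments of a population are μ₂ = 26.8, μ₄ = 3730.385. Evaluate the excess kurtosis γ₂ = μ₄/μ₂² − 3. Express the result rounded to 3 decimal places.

2.194

μ₂² = 26.8² = 718.24000
μ₄/μ₂² = 3730.385 / 718.24000 = 5.19379
γ₂ = 5.19379 − 3 ≈ 2.194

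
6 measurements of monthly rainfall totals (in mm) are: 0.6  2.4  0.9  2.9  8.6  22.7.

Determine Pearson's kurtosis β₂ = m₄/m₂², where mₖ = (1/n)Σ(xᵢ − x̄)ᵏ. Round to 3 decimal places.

3.369

x̄ = 6.3500
Σ(xᵢ − x̄)² = 362.6550 ⇒ m₂ = 60.44250
Σ(xᵢ − x̄)⁴ = 73847.4228 ⇒ m₄ = 12307.90381
m₂² = 3653.29581
β₂ = m₄/m₂² = 12307.90381 / 3653.29581 ≈ 3.369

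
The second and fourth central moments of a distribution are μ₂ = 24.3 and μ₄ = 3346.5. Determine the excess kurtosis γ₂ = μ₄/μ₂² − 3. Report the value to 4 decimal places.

2.6673

μ₂² = 24.3² = 590.49000
μ₄/μ₂² = 3346.5 / 590.49000 = 5.66733
γ₂ = 5.66733 − 3 ≈ 2.6673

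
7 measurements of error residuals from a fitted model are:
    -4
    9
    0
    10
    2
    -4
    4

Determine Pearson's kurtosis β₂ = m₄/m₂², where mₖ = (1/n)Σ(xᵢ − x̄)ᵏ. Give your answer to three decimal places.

x̄ = 2.4286
Σ(xᵢ − x̄)² = 191.7143 ⇒ m₂ = 27.38776
Σ(xᵢ − x̄)⁴ = 8607.8426 ⇒ m₄ = 1229.69180
m₂² = 750.08913
β₂ = m₄/m₂² = 1229.69180 / 750.08913 ≈ 1.639

1.639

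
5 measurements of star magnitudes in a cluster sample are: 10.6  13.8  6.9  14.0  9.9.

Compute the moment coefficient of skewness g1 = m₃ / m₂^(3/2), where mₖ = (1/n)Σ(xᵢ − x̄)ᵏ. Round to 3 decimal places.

-0.276

x̄ = (10.6 + 13.8 + 6.9 + 14.0 + 9.9) / 5 = 11.0400
deviations (xᵢ − x̄): -0.4400, 2.7600, -4.1400, 2.9600, -1.1400
Σ(xᵢ − x̄)² = 35.0120 ⇒ m₂ = 35.0120/5 = 7.00240
Σ(xᵢ − x̄)³ = -25.5658 ⇒ m₃ = -25.5658/5 = -5.11315
m₂^(3/2) = 7.00240^(1.5) = 18.52978
g1 = m₃ / m₂^(3/2) = -5.11315 / 18.52978 ≈ -0.276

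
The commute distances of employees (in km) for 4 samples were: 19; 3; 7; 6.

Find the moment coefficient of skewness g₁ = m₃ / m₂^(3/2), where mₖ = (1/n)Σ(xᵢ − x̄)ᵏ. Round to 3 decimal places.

0.949

x̄ = (19 + 3 + 7 + 6) / 4 = 8.7500
deviations (xᵢ − x̄): 10.2500, -5.7500, -1.7500, -2.7500
Σ(xᵢ − x̄)² = 148.7500 ⇒ m₂ = 148.7500/4 = 37.18750
Σ(xᵢ − x̄)³ = 860.6250 ⇒ m₃ = 860.6250/4 = 215.15625
m₂^(3/2) = 37.18750^(1.5) = 226.77516
g₁ = m₃ / m₂^(3/2) = 215.15625 / 226.77516 ≈ 0.949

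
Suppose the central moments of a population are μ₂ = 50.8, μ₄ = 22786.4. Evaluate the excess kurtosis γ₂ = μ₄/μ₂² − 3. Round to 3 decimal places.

μ₂² = 50.8² = 2580.64000
μ₄/μ₂² = 22786.4 / 2580.64000 = 8.82975
γ₂ = 8.82975 − 3 ≈ 5.830

5.830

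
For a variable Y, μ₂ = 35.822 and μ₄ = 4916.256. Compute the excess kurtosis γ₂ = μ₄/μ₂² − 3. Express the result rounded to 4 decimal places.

μ₂² = 35.822² = 1283.21568
μ₄/μ₂² = 4916.256 / 1283.21568 = 3.83120
γ₂ = 3.83120 − 3 ≈ 0.8312

0.8312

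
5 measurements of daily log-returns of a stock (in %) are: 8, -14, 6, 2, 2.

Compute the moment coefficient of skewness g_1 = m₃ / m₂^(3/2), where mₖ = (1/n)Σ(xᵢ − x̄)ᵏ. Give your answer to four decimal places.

x̄ = (8 - 14 + 6 + 2 + 2) / 5 = 0.8000
deviations (xᵢ − x̄): 7.2000, -14.8000, 5.2000, 1.2000, 1.2000
Σ(xᵢ − x̄)² = 300.8000 ⇒ m₂ = 300.8000/5 = 60.16000
Σ(xᵢ − x̄)³ = -2724.4800 ⇒ m₃ = -2724.4800/5 = -544.89600
m₂^(3/2) = 60.16000^(1.5) = 466.61827
g_1 = m₃ / m₂^(3/2) = -544.89600 / 466.61827 ≈ -1.1678

-1.1678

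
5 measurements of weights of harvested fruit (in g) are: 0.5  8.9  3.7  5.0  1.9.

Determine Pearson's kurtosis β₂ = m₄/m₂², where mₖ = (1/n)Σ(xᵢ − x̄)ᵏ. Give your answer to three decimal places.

x̄ = 4.0000
Σ(xᵢ − x̄)² = 41.7600 ⇒ m₂ = 8.35200
Σ(xᵢ − x̄)⁴ = 746.9988 ⇒ m₄ = 149.39976
m₂² = 69.75590
β₂ = m₄/m₂² = 149.39976 / 69.75590 ≈ 2.142

2.142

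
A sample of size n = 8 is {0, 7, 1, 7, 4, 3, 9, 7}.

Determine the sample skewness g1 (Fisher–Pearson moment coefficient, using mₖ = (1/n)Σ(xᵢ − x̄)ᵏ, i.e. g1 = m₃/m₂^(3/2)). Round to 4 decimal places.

x̄ = (0 + 7 + 1 + 7 + 4 + 3 + 9 + 7) / 8 = 4.7500
deviations (xᵢ − x̄): -4.7500, 2.2500, -3.7500, 2.2500, -0.7500, -1.7500, 4.2500, 2.2500
Σ(xᵢ − x̄)² = 73.5000 ⇒ m₂ = 73.5000/8 = 9.18750
Σ(xᵢ − x̄)³ = -54.7500 ⇒ m₃ = -54.7500/8 = -6.84375
m₂^(3/2) = 9.18750^(1.5) = 27.84813
g1 = m₃ / m₂^(3/2) = -6.84375 / 27.84813 ≈ -0.2458

-0.2458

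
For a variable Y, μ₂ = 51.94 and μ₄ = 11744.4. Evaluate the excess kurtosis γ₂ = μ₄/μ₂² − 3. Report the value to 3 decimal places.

μ₂² = 51.94² = 2697.76360
μ₄/μ₂² = 11744.4 / 2697.76360 = 4.35338
γ₂ = 4.35338 − 3 ≈ 1.353

1.353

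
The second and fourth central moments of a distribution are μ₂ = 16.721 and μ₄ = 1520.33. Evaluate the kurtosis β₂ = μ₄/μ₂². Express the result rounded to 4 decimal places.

5.4377

μ₂² = 16.721² = 279.59184
μ₄/μ₂² = 1520.33 / 279.59184 = 5.43768
β₂ ≈ 5.4377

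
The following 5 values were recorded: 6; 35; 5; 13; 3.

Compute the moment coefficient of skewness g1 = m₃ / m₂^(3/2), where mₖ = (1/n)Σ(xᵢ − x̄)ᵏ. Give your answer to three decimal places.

1.225

x̄ = (6 + 35 + 5 + 13 + 3) / 5 = 12.4000
deviations (xᵢ − x̄): -6.4000, 22.6000, -7.4000, 0.6000, -9.4000
Σ(xᵢ − x̄)² = 695.2000 ⇒ m₂ = 695.2000/5 = 139.04000
Σ(xᵢ − x̄)³ = 10045.4400 ⇒ m₃ = 10045.4400/5 = 2009.08800
m₂^(3/2) = 139.04000^(1.5) = 1639.49327
g1 = m₃ / m₂^(3/2) = 2009.08800 / 1639.49327 ≈ 1.225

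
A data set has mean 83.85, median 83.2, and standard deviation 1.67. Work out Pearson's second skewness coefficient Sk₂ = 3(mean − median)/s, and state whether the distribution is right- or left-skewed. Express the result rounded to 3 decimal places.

1.168, right-skewed

Sk₂ = 3(83.85 − 83.2) / 1.67 = 3 × 0.6500 / 1.67
    = 1.9500 / 1.67 ≈ 1.168
Sk₂ > 0 ⇒ mean > median ⇒ right-skewed (positive skew).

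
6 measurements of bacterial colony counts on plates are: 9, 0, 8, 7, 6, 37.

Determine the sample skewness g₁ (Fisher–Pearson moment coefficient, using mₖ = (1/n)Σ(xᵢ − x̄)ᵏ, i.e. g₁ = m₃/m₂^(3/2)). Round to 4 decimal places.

x̄ = (9 + 0 + 8 + 7 + 6 + 37) / 6 = 11.1667
deviations (xᵢ − x̄): -2.1667, -11.1667, -3.1667, -4.1667, -5.1667, 25.8333
Σ(xᵢ − x̄)² = 850.8333 ⇒ m₂ = 850.8333/6 = 141.80556
Σ(xᵢ − x̄)³ = 15595.5556 ⇒ m₃ = 15595.5556/6 = 2599.25926
m₂^(3/2) = 141.80556^(1.5) = 1688.65087
g₁ = m₃ / m₂^(3/2) = 2599.25926 / 1688.65087 ≈ 1.5393

1.5393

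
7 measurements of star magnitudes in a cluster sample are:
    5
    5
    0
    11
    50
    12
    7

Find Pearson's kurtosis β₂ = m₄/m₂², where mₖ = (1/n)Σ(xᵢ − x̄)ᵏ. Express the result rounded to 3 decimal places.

x̄ = 12.8571
Σ(xᵢ − x̄)² = 1706.8571 ⇒ m₂ = 243.83673
Σ(xᵢ − x̄)⁴ = 1939411.4402 ⇒ m₄ = 277058.77718
m₂² = 59456.35319
β₂ = m₄/m₂² = 277058.77718 / 59456.35319 ≈ 4.660

4.660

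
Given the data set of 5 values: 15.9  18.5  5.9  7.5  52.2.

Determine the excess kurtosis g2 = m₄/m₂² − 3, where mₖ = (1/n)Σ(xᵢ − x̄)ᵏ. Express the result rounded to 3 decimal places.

-0.139

x̄ = 20.0000
Σ(xᵢ − x̄)² = 1410.9600 ⇒ m₂ = 282.19200
Σ(xᵢ − x̄)⁴ = 1139264.3028 ⇒ m₄ = 227852.86056
m₂² = 79632.32486
g2 = m₄/m₂² − 3 = 2.86131 − 3 ≈ -0.139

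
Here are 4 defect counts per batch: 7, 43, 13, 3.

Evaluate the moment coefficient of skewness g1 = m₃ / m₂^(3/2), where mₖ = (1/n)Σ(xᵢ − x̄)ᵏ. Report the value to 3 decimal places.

x̄ = (7 + 43 + 13 + 3) / 4 = 16.5000
deviations (xᵢ − x̄): -9.5000, 26.5000, -3.5000, -13.5000
Σ(xᵢ − x̄)² = 987.0000 ⇒ m₂ = 987.0000/4 = 246.75000
Σ(xᵢ − x̄)³ = 15249.0000 ⇒ m₃ = 15249.0000/4 = 3812.25000
m₂^(3/2) = 246.75000^(1.5) = 3876.01761
g1 = m₃ / m₂^(3/2) = 3812.25000 / 3876.01761 ≈ 0.984

0.984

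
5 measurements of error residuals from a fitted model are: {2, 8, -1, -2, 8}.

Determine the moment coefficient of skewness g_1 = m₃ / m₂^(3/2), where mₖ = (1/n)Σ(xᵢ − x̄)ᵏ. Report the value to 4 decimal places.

x̄ = (2 + 8 - 1 - 2 + 8) / 5 = 3.0000
deviations (xᵢ − x̄): -1.0000, 5.0000, -4.0000, -5.0000, 5.0000
Σ(xᵢ − x̄)² = 92.0000 ⇒ m₂ = 92.0000/5 = 18.40000
Σ(xᵢ − x̄)³ = 60.0000 ⇒ m₃ = 60.0000/5 = 12.00000
m₂^(3/2) = 18.40000^(1.5) = 78.92721
g_1 = m₃ / m₂^(3/2) = 12.00000 / 78.92721 ≈ 0.1520

0.1520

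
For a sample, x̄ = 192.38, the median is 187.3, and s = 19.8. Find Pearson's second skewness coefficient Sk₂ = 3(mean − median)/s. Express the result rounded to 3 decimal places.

Sk₂ = 3(192.38 − 187.3) / 19.8 = 3 × 5.0800 / 19.8
    = 15.2400 / 19.8 ≈ 0.770

0.770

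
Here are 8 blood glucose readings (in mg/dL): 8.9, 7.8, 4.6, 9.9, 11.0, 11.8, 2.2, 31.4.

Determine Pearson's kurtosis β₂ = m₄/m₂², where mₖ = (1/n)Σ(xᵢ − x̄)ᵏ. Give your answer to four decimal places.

x̄ = 10.9500
Σ(xᵢ − x̄)² = 551.0400 ⇒ m₂ = 68.88000
Σ(xᵢ − x̄)⁴ = 182498.9059 ⇒ m₄ = 22812.36324
m₂² = 4744.45440
β₂ = m₄/m₂² = 22812.36324 / 4744.45440 ≈ 4.8082

4.8082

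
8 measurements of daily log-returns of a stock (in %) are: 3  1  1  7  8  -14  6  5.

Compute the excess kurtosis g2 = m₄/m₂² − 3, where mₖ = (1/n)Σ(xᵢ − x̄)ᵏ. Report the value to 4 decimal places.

x̄ = 2.1250
Σ(xᵢ − x̄)² = 344.8750 ⇒ m₂ = 43.10938
Σ(xᵢ − x̄)⁴ = 69661.8379 ⇒ m₄ = 8707.72974
m₂² = 1858.41821
g2 = m₄/m₂² − 3 = 4.68556 − 3 ≈ 1.6856

1.6856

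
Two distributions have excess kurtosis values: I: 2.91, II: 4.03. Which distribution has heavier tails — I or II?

II

Higher excess kurtosis ⇒ heavier tails relative to the normal distribution.
2.91 vs 4.03: the larger is 4.03, so II has heavier tails.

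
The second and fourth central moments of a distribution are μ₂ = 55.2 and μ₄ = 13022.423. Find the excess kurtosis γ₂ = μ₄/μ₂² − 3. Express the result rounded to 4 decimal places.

1.2738

μ₂² = 55.2² = 3047.04000
μ₄/μ₂² = 13022.423 / 3047.04000 = 4.27379
γ₂ = 4.27379 − 3 ≈ 1.2738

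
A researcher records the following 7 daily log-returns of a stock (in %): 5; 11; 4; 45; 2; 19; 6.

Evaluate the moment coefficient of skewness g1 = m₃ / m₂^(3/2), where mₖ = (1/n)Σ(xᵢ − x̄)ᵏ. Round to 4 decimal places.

1.5228

x̄ = (5 + 11 + 4 + 45 + 2 + 19 + 6) / 7 = 13.1429
deviations (xᵢ − x̄): -8.1429, -2.1429, -9.1429, 31.8571, -11.1429, 5.8571, -7.1429
Σ(xᵢ − x̄)² = 1378.8571 ⇒ m₂ = 1378.8571/7 = 196.97959
Σ(xᵢ − x̄)³ = 29470.0408 ⇒ m₃ = 29470.0408/7 = 4210.00583
m₂^(3/2) = 196.97959^(1.5) = 2764.59711
g1 = m₃ / m₂^(3/2) = 4210.00583 / 2764.59711 ≈ 1.5228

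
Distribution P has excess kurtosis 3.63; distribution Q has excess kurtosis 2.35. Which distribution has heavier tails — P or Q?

P

Higher excess kurtosis ⇒ heavier tails relative to the normal distribution.
3.63 vs 2.35: the larger is 3.63, so P has heavier tails.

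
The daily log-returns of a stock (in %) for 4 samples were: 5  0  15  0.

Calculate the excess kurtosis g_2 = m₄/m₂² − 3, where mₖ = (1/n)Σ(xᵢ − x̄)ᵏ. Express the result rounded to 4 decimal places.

x̄ = 5.0000
Σ(xᵢ − x̄)² = 150.0000 ⇒ m₂ = 37.50000
Σ(xᵢ − x̄)⁴ = 11250.0000 ⇒ m₄ = 2812.50000
m₂² = 1406.25000
g_2 = m₄/m₂² − 3 = 2.00000 − 3 ≈ -1.0000

-1.0000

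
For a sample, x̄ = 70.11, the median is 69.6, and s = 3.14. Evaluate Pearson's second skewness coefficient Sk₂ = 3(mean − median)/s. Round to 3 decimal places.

0.487

Sk₂ = 3(70.11 − 69.6) / 3.14 = 3 × 0.5100 / 3.14
    = 1.5300 / 3.14 ≈ 0.487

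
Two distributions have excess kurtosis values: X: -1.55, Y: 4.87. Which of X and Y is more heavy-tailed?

Y

Higher excess kurtosis ⇒ heavier tails relative to the normal distribution.
-1.55 vs 4.87: the larger is 4.87, so Y has heavier tails. (Y is leptokurtic — heavier-than-normal tails; the other is platykurtic.)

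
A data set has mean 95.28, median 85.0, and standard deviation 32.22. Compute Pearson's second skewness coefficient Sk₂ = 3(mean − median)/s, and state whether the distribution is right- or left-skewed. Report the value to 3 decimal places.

0.957, right-skewed

Sk₂ = 3(95.28 − 85.0) / 32.22 = 3 × 10.2800 / 32.22
    = 30.8400 / 32.22 ≈ 0.957
Sk₂ > 0 ⇒ mean > median ⇒ right-skewed (positive skew).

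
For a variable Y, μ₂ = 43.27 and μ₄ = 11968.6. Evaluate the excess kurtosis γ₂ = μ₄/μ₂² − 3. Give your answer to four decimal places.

3.3925

μ₂² = 43.27² = 1872.29290
μ₄/μ₂² = 11968.6 / 1872.29290 = 6.39248
γ₂ = 6.39248 − 3 ≈ 3.3925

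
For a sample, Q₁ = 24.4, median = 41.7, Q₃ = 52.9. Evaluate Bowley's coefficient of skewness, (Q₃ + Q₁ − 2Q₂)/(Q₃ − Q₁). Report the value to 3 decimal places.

numerator: Q₃ + Q₁ − 2Q₂ = 52.9 + 24.4 − 2×41.7 = -6.1000
denominator: Q₃ − Q₁ = 52.9 − 24.4 = 28.5000
Bowley skewness = -6.1000 / 28.5000 ≈ -0.214

-0.214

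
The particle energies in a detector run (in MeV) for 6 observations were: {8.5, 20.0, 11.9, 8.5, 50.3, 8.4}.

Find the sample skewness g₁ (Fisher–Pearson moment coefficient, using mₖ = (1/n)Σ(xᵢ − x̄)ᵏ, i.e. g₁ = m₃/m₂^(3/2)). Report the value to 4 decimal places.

x̄ = (8.5 + 20.0 + 11.9 + 8.5 + 50.3 + 8.4) / 6 = 17.9333
deviations (xᵢ − x̄): -9.4333, 2.0667, -6.0333, -9.4333, 32.3667, -9.5333
Σ(xᵢ − x̄)² = 1357.1333 ⇒ m₂ = 1357.1333/6 = 226.18889
Σ(xᵢ − x̄)³ = 31151.2284 ⇒ m₃ = 31151.2284/6 = 5191.87141
m₂^(3/2) = 226.18889^(1.5) = 3401.78531
g₁ = m₃ / m₂^(3/2) = 5191.87141 / 3401.78531 ≈ 1.5262

1.5262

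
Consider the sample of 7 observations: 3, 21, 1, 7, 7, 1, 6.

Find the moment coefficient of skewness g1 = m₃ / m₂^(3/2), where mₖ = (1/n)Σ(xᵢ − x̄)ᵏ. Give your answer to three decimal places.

x̄ = (3 + 21 + 1 + 7 + 7 + 1 + 6) / 7 = 6.5714
deviations (xᵢ − x̄): -3.5714, 14.4286, -5.5714, 0.4286, 0.4286, -5.5714, -0.5714
Σ(xᵢ − x̄)² = 283.7143 ⇒ m₂ = 283.7143/7 = 40.53061
Σ(xᵢ − x̄)³ = 2612.3265 ⇒ m₃ = 2612.3265/7 = 373.18950
m₂^(3/2) = 40.53061^(1.5) = 258.03270
g1 = m₃ / m₂^(3/2) = 373.18950 / 258.03270 ≈ 1.446

1.446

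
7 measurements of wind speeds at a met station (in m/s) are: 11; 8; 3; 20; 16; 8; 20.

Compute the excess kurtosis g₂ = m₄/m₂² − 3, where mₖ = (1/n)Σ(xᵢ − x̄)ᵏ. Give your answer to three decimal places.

x̄ = 12.2857
Σ(xᵢ − x̄)² = 257.4286 ⇒ m₂ = 36.77551
Σ(xᵢ − x̄)⁴ = 15385.3703 ⇒ m₄ = 2197.91004
m₂² = 1352.43815
g₂ = m₄/m₂² − 3 = 1.62515 − 3 ≈ -1.375

-1.375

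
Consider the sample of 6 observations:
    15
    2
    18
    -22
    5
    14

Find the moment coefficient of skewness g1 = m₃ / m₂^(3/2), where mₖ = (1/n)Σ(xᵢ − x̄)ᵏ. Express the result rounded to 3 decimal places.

-1.153

x̄ = (15 + 2 + 18 - 22 + 5 + 14) / 6 = 5.3333
deviations (xᵢ − x̄): 9.6667, -3.3333, 12.6667, -27.3333, -0.3333, 8.6667
Σ(xᵢ − x̄)² = 1087.3333 ⇒ m₂ = 1087.3333/6 = 181.22222
Σ(xᵢ − x̄)³ = -16871.5556 ⇒ m₃ = -16871.5556/6 = -2811.92593
m₂^(3/2) = 181.22222^(1.5) = 2439.59187
g1 = m₃ / m₂^(3/2) = -2811.92593 / 2439.59187 ≈ -1.153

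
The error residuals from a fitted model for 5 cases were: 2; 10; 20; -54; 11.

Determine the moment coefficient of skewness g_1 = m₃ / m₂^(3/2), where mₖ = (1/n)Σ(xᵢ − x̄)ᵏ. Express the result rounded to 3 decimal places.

-1.328

x̄ = (2 + 10 + 20 - 54 + 11) / 5 = -2.2000
deviations (xᵢ − x̄): 4.2000, 12.2000, 22.2000, -51.8000, 13.2000
Σ(xᵢ − x̄)² = 3516.8000 ⇒ m₂ = 3516.8000/5 = 703.36000
Σ(xᵢ − x̄)³ = -123860.8800 ⇒ m₃ = -123860.8800/5 = -24772.17600
m₂^(3/2) = 703.36000^(1.5) = 18653.76493
g_1 = m₃ / m₂^(3/2) = -24772.17600 / 18653.76493 ≈ -1.328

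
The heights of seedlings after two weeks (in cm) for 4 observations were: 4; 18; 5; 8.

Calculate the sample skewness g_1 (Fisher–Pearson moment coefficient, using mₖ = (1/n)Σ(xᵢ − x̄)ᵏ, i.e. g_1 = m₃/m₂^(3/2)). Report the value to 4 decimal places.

0.9281

x̄ = (4 + 18 + 5 + 8) / 4 = 8.7500
deviations (xᵢ − x̄): -4.7500, 9.2500, -3.7500, -0.7500
Σ(xᵢ − x̄)² = 122.7500 ⇒ m₂ = 122.7500/4 = 30.68750
Σ(xᵢ − x̄)³ = 631.1250 ⇒ m₃ = 631.1250/4 = 157.78125
m₂^(3/2) = 30.68750^(1.5) = 169.99739
g_1 = m₃ / m₂^(3/2) = 157.78125 / 169.99739 ≈ 0.9281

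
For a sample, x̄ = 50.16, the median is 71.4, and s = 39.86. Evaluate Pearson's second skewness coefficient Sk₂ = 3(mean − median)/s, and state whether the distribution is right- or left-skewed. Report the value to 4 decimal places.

-1.5986, left-skewed

Sk₂ = 3(50.16 − 71.4) / 39.86 = 3 × -21.2400 / 39.86
    = -63.7200 / 39.86 ≈ -1.5986
Sk₂ < 0 ⇒ mean < median ⇒ left-skewed (negative skew).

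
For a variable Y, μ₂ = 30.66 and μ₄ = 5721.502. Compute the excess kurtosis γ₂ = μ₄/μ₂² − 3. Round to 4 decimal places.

3.0865

μ₂² = 30.66² = 940.03560
μ₄/μ₂² = 5721.502 / 940.03560 = 6.08647
γ₂ = 6.08647 − 3 ≈ 3.0865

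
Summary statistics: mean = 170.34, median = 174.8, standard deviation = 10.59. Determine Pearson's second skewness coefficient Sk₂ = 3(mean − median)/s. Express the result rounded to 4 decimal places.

Sk₂ = 3(170.34 − 174.8) / 10.59 = 3 × -4.4600 / 10.59
    = -13.3800 / 10.59 ≈ -1.2635

-1.2635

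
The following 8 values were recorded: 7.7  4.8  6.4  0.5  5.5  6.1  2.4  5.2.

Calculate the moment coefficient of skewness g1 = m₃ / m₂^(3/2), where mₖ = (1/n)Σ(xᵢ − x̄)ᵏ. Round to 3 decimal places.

-0.800

x̄ = (7.7 + 4.8 + 6.4 + 0.5 + 5.5 + 6.1 + 2.4 + 5.2) / 8 = 4.8250
deviations (xᵢ − x̄): 2.8750, -0.0250, 1.5750, -4.3250, 0.6750, 1.2750, -2.4250, 0.3750
Σ(xᵢ − x̄)² = 37.5550 ⇒ m₂ = 37.5550/8 = 4.69438
Σ(xᵢ − x̄)³ = -65.0588 ⇒ m₃ = -65.0588/8 = -8.13234
m₂^(3/2) = 4.69438^(1.5) = 10.17107
g1 = m₃ / m₂^(3/2) = -8.13234 / 10.17107 ≈ -0.800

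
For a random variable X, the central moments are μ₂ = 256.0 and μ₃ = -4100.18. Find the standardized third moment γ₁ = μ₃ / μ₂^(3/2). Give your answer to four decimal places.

-1.0010

σ = √μ₂ = √256.0 = 16.00000
σ³ = μ₂^(3/2) = 4096.00000
γ₁ = μ₃/σ³ = -4100.18 / 4096.00000 ≈ -1.0010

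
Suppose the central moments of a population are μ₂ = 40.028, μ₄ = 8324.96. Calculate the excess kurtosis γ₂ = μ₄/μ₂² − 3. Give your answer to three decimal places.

2.196

μ₂² = 40.028² = 1602.24078
μ₄/μ₂² = 8324.96 / 1602.24078 = 5.19582
γ₂ = 5.19582 − 3 ≈ 2.196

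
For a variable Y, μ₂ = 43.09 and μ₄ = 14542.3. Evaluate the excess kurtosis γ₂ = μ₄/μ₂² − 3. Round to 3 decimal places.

μ₂² = 43.09² = 1856.74810
μ₄/μ₂² = 14542.3 / 1856.74810 = 7.83213
γ₂ = 7.83213 − 3 ≈ 4.832

4.832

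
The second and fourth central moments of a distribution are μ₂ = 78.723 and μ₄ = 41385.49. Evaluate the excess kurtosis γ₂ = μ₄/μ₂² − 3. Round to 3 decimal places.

μ₂² = 78.723² = 6197.31073
μ₄/μ₂² = 41385.49 / 6197.31073 = 6.67798
γ₂ = 6.67798 − 3 ≈ 3.678

3.678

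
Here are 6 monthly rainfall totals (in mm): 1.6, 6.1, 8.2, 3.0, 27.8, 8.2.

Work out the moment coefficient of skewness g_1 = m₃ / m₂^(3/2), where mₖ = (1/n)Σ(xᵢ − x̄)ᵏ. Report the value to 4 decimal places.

x̄ = (1.6 + 6.1 + 8.2 + 3.0 + 27.8 + 8.2) / 6 = 9.1500
deviations (xᵢ − x̄): -7.5500, -3.0500, -0.9500, -6.1500, 18.6500, -0.9500
Σ(xᵢ − x̄)² = 453.7550 ⇒ m₂ = 453.7550/6 = 75.62583
Σ(xᵢ − x̄)³ = 5793.8250 ⇒ m₃ = 5793.8250/6 = 965.63750
m₂^(3/2) = 75.62583^(1.5) = 657.66580
g_1 = m₃ / m₂^(3/2) = 965.63750 / 657.66580 ≈ 1.4683

1.4683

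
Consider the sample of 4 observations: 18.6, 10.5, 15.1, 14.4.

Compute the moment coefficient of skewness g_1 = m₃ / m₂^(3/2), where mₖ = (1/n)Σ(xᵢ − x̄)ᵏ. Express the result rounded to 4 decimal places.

x̄ = (18.6 + 10.5 + 15.1 + 14.4) / 4 = 14.6500
deviations (xᵢ − x̄): 3.9500, -4.1500, 0.4500, -0.2500
Σ(xᵢ − x̄)² = 33.0900 ⇒ m₂ = 33.0900/4 = 8.27250
Σ(xᵢ − x̄)³ = -9.7680 ⇒ m₃ = -9.7680/4 = -2.44200
m₂^(3/2) = 8.27250^(1.5) = 23.79333
g_1 = m₃ / m₂^(3/2) = -2.44200 / 23.79333 ≈ -0.1026

-0.1026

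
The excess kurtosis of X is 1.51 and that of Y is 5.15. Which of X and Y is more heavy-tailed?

Higher excess kurtosis ⇒ heavier tails relative to the normal distribution.
1.51 vs 5.15: the larger is 5.15, so Y has heavier tails.

Y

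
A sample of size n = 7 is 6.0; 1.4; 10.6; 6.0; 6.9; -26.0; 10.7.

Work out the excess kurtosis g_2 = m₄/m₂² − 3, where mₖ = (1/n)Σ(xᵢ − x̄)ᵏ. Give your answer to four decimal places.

1.6164

x̄ = 2.2286
Σ(xᵢ − x̄)² = 989.6543 ⇒ m₂ = 141.37918
Σ(xᵢ − x̄)⁴ = 645916.3584 ⇒ m₄ = 92273.76548
m₂² = 19988.07358
g_2 = m₄/m₂² − 3 = 4.61644 − 3 ≈ 1.6164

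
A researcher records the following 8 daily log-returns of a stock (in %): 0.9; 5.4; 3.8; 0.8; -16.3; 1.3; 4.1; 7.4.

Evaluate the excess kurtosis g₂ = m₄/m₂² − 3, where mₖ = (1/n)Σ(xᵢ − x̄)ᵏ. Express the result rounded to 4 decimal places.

2.0819

x̄ = 0.9250
Σ(xᵢ − x̄)² = 377.1550 ⇒ m₂ = 47.14438
Σ(xᵢ − x̄)⁴ = 90360.0041 ⇒ m₄ = 11295.00052
m₂² = 2222.59209
g₂ = m₄/m₂² − 3 = 5.08190 − 3 ≈ 2.0819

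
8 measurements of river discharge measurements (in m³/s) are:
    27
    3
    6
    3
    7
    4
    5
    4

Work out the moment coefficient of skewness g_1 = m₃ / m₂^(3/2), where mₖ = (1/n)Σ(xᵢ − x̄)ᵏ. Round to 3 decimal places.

2.135

x̄ = (27 + 3 + 6 + 3 + 7 + 4 + 5 + 4) / 8 = 7.3750
deviations (xᵢ − x̄): 19.6250, -4.3750, -1.3750, -4.3750, -0.3750, -3.3750, -2.3750, -3.3750
Σ(xᵢ − x̄)² = 453.8750 ⇒ m₂ = 453.8750/8 = 56.73438
Σ(xᵢ − x̄)³ = 7297.9688 ⇒ m₃ = 7297.9688/8 = 912.24609
m₂^(3/2) = 56.73438^(1.5) = 427.33593
g_1 = m₃ / m₂^(3/2) = 912.24609 / 427.33593 ≈ 2.135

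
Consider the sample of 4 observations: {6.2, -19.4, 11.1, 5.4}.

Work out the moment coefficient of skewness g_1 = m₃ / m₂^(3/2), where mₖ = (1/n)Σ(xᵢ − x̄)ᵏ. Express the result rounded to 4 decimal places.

x̄ = (6.2 - 19.4 + 11.1 + 5.4) / 4 = 0.8250
deviations (xᵢ − x̄): 5.3750, -20.2250, 10.2750, 4.5750
Σ(xᵢ − x̄)² = 564.4475 ⇒ m₂ = 564.4475/4 = 141.11187
Σ(xᵢ − x̄)³ = -6937.2146 ⇒ m₃ = -6937.2146/4 = -1734.30366
m₂^(3/2) = 141.11187^(1.5) = 1676.27529
g_1 = m₃ / m₂^(3/2) = -1734.30366 / 1676.27529 ≈ -1.0346

-1.0346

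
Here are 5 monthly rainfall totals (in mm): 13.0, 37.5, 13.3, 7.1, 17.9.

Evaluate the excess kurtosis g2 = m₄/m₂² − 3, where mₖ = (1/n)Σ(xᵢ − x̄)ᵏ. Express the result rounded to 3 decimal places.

x̄ = 17.7600
Σ(xᵢ − x̄)² = 545.8720 ⇒ m₂ = 109.17440
Σ(xᵢ − x̄)⁴ = 165662.9310 ⇒ m₄ = 33132.58621
m₂² = 11919.04962
g2 = m₄/m₂² − 3 = 2.77980 − 3 ≈ -0.220

-0.220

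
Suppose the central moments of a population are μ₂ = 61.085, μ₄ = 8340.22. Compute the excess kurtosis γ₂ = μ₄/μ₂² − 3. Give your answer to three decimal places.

μ₂² = 61.085² = 3731.37723
μ₄/μ₂² = 8340.22 / 3731.37723 = 2.23516
γ₂ = 2.23516 − 3 ≈ -0.765

-0.765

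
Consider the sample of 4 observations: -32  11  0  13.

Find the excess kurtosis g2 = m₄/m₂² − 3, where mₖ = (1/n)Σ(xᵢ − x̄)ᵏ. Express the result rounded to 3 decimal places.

-0.889

x̄ = -2.0000
Σ(xᵢ − x̄)² = 1298.0000 ⇒ m₂ = 324.50000
Σ(xᵢ − x̄)⁴ = 889202.0000 ⇒ m₄ = 222300.50000
m₂² = 105300.25000
g2 = m₄/m₂² − 3 = 2.11111 − 3 ≈ -0.889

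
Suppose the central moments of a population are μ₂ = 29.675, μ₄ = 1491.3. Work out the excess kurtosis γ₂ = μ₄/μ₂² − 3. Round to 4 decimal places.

μ₂² = 29.675² = 880.60563
μ₄/μ₂² = 1491.3 / 880.60563 = 1.69349
γ₂ = 1.69349 − 3 ≈ -1.3065

-1.3065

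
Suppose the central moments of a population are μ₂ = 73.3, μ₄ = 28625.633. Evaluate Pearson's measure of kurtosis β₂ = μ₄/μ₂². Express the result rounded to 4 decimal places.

5.3278

μ₂² = 73.3² = 5372.89000
μ₄/μ₂² = 28625.633 / 5372.89000 = 5.32779
β₂ ≈ 5.3278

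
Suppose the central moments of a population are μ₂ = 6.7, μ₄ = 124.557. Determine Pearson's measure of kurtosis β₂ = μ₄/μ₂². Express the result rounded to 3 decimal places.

2.775

μ₂² = 6.7² = 44.89000
μ₄/μ₂² = 124.557 / 44.89000 = 2.77472
β₂ ≈ 2.775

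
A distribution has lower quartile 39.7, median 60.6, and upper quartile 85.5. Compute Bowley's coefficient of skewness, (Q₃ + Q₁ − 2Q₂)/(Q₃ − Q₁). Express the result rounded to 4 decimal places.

numerator: Q₃ + Q₁ − 2Q₂ = 85.5 + 39.7 − 2×60.6 = 4.0000
denominator: Q₃ − Q₁ = 85.5 − 39.7 = 45.8000
Bowley skewness = 4.0000 / 45.8000 ≈ 0.0873

0.0873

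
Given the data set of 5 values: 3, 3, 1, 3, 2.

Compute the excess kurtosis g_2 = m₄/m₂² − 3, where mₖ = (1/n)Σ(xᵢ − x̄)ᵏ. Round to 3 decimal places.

-0.922

x̄ = 2.4000
Σ(xᵢ − x̄)² = 3.2000 ⇒ m₂ = 0.64000
Σ(xᵢ − x̄)⁴ = 4.2560 ⇒ m₄ = 0.85120
m₂² = 0.40960
g_2 = m₄/m₂² − 3 = 2.07812 − 3 ≈ -0.922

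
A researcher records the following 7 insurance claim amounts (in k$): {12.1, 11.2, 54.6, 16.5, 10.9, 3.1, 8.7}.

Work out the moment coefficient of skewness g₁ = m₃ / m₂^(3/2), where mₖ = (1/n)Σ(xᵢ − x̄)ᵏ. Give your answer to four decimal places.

1.8043

x̄ = (12.1 + 11.2 + 54.6 + 16.5 + 10.9 + 3.1 + 8.7) / 7 = 16.7286
deviations (xᵢ − x̄): -4.6286, -5.5286, 37.8714, -0.2286, -5.8286, -13.6286, -8.0286
Σ(xᵢ − x̄)² = 1770.4543 ⇒ m₂ = 1770.4543/7 = 252.92204
Σ(xᵢ − x̄)³ = 50801.8986 ⇒ m₃ = 50801.8986/7 = 7257.41409
m₂^(3/2) = 252.92204^(1.5) = 4022.35147
g₁ = m₃ / m₂^(3/2) = 7257.41409 / 4022.35147 ≈ 1.8043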